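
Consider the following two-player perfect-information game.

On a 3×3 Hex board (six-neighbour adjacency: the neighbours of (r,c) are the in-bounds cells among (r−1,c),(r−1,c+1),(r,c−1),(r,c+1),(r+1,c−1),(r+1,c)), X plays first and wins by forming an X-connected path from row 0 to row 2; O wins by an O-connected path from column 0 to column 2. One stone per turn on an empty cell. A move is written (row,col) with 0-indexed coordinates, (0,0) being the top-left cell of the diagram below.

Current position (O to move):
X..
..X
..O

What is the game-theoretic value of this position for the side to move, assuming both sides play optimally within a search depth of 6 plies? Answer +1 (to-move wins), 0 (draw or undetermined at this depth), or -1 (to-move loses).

ply 1, O at X../..X/..O | (0,1)=-1→XO./..X/..O; (0,2)=-1→X.O/..X/..O; (1,0)=-1→X../O.X/..O; (1,1)=+1→X../.OX/..O*; (2,0)=-1→X../..X/O.O; (2,1)=-1→X../..X/.OO
ply 2, X at X../.OX/..O | (0,1)=-1→XX./.OX/..O*; (0,2)=-1→X.X/.OX/..O; (1,0)=-1→X../XOX/..O; (2,0)=-1→X../.OX/X.O; (2,1)=-1→X../.OX/.XO
ply 3, O at XX./.OX/..O | (0,2)=+1→XXO/.OX/..O*; (1,0)=+1→XX./OOX/..O; (2,0)=+1→XX./.OX/O.O; (2,1)=+1→XX./.OX/.OO
ply 4, X at XXO/.OX/..O | (1,0)=-1→XXO/XOX/..O*; (2,0)=-1→XXO/.OX/X.O; (2,1)=-1→XXO/.OX/.XO
ply 5, O at XXO/XOX/..O | (2,0)=+1→XXO/XOX/O.O*; (2,1)=-1→XXO/XOX/.OO
ply 6: XXO/XOX/O.O is terminal -1 (X); from X../..X/..O depth 6

value(X../..X/..O, O) = +1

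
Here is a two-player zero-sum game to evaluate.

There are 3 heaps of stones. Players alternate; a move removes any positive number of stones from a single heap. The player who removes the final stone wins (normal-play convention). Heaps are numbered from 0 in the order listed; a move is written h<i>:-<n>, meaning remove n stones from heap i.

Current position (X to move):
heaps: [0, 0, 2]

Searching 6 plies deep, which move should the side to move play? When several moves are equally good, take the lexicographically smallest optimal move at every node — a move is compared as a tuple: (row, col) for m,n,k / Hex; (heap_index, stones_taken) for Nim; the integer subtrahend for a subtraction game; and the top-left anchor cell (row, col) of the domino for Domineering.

ply 1, X at (0,0,2) | h2:-1=-1→(0,0,1); h2:-2=+1→(0,0,0)*
ply 2: (0,0,0) is terminal -1 (O); from (0,0,2) depth 6

X's best at [(0,0,2)]: h2:-2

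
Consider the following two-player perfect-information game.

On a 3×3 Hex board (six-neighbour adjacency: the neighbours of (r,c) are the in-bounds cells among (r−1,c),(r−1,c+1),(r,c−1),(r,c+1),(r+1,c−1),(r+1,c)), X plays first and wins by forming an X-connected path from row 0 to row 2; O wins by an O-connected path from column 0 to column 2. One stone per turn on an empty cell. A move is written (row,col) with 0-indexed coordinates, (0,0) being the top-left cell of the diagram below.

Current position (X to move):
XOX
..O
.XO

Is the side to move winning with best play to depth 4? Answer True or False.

ply 1, X at XOX/..O/.XO | (1,0)=+1→XOX/X.O/.XO*; (1,1)=+1→XOX/.XO/.XO; (2,0)=+1→XOX/..O/XXO
ply 2, O at XOX/X.O/.XO | (1,1)=-1→XOX/XOO/.XO*; (2,0)=-1→XOX/X.O/OXO
ply 3, X at XOX/XOO/.XO | (2,0)=+1→XOX/XOO/XXO*
ply 4: XOX/XOO/XXO is terminal -1 (O); from XOX/..O/.XO depth 4

X winning at [XOX/..O/.XO]: True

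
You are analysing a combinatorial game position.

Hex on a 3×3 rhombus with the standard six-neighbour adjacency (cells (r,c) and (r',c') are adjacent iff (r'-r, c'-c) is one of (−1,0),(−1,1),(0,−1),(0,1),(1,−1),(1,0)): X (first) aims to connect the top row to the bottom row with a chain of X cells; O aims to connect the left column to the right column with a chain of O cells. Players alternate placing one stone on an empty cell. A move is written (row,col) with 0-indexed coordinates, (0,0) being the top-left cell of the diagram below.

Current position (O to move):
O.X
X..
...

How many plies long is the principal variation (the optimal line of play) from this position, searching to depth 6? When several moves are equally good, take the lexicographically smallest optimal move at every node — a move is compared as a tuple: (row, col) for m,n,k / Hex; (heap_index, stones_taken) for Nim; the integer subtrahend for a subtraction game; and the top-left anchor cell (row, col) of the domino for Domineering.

p1 O@[O.X/X../...]: (0,1)[OOX/X../...]-1* (1,1)[O.X/XO./...]-1 (1,2)[O.X/X.O/...]-1 (2,0)[O.X/X../O..]-1 (2,1)[O.X/X../.O.]-1 (2,2)[O.X/X../..O]-1
p2 X@[OOX/X../...]: (1,1)[OOX/XX./...]+1* (1,2)[OOX/X.X/...]+1 (2,0)[OOX/X../X..]+1 (2,1)[OOX/X../.X.]+1 (2,2)[OOX/X../..X]+1
p3 O@[OOX/XX./...]: (1,2)[OOX/XXO/...]-1* (2,0)[OOX/XX./O..]-1 (2,1)[OOX/XX./.O.]-1 (2,2)[OOX/XX./..O]-1
p4 X@[OOX/XXO/...]: (2,0)[OOX/XXO/X..]+1* (2,1)[OOX/XXO/.X.]+1 (2,2)[OOX/XXO/..X]+1
p5 O@[OOX/XXO/X..] terminal -1; root [O.X/X../...] d6

PV length from [O.X/X../...]: 4 plies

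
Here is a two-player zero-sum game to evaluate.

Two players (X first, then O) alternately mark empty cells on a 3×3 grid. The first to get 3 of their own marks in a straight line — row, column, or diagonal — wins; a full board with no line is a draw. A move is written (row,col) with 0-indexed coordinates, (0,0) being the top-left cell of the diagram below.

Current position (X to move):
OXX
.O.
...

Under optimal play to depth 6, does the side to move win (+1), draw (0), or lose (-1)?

value(OXX/.O./..., X) = 0

ply 1, X at OXX/.O./... | (1,0)=-1→OXX/XO./...; (1,2)=-1→OXX/.OX/...; (2,0)=-1→OXX/.O./X..; (2,1)=-1→OXX/.O./.X.; (2,2)=+0→OXX/.O./..X*
ply 2, O at OXX/.O./..X | (1,0)=-1→OXX/OO./..X; (1,2)=+0→OXX/.OO/..X*; (2,0)=-1→OXX/.O./O.X; (2,1)=-1→OXX/.O./.OX
ply 3, X at OXX/.OO/..X | (1,0)=+0→OXX/XOO/..X*; (2,0)=-1→OXX/.OO/X.X; (2,1)=-1→OXX/.OO/.XX
ply 4, O at OXX/XOO/..X | (2,0)=+0→OXX/XOO/O.X*; (2,1)=+0→OXX/XOO/.OX
ply 5, X at OXX/XOO/O.X | (2,1)=+0→OXX/XOO/OXX*
ply 6: OXX/XOO/OXX is terminal +0 (O); from OXX/.O./... depth 6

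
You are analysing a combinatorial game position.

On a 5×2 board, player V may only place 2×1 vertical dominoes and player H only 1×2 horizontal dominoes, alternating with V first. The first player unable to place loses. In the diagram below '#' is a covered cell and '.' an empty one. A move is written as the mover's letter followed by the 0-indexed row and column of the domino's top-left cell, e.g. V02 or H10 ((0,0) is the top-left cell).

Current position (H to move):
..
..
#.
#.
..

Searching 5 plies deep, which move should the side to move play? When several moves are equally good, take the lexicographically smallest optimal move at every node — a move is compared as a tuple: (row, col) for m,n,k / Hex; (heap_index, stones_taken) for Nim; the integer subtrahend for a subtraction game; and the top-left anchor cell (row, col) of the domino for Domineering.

p1 H@[../../#./#./..]: H00[##/../#./#./..]+1* H10[../##/#./#./..]+1 H40[../../#./#./##]-1
p2 V@[##/../#./#./..]: V11[##/.#/##/#./..]-1* V21[##/../##/##/..]-1 V31[##/../#./##/.#]-1
p3 H@[##/.#/##/#./..]: H40[##/.#/##/#./##]+1*
p4 V@[##/.#/##/#./##] terminal -1; root [../../#./#./..] d5

H's best at [../../#./#./..]: H00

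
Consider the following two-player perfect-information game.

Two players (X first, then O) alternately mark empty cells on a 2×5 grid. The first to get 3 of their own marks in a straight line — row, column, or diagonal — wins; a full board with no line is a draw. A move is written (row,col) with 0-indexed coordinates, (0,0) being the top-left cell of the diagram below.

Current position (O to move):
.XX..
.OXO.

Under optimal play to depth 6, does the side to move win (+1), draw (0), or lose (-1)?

p1 O@[.XX../.OXO.]: (0,0)[OXX../.OXO.]-1* (0,3)[.XXO./.OXO.]-1 (0,4)[.XX.O/.OXO.]-1 (1,0)[.XX../OOXO.]-1 (1,4)[.XX../.OXOO]-1
p2 X@[OXX../.OXO.]: (0,3)[OXXX./.OXO.]+1* (0,4)[OXX.X/.OXO.]+0 (1,0)[OXX../XOXO.]+0 (1,4)[OXX../.OXOX]+0
p3 O@[OXXX./.OXO.] terminal -1; root [.XX../.OXO.] d6

value(.XX../.OXO., O) = -1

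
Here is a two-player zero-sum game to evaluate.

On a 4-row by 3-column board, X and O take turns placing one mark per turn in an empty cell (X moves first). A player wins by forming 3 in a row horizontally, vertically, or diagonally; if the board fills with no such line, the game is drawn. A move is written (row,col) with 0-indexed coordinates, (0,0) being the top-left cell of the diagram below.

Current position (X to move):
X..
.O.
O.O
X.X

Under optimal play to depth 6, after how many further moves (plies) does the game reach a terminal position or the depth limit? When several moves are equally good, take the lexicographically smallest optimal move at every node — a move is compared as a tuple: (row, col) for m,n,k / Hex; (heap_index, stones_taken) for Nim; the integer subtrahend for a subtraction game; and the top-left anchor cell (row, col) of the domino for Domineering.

PV length from [X../.O./O.O/X.X]: 1 ply

[X../.O./O.O/X.X] X move#1: (0,1):-1/XX./.O./O.O/X.X, (0,2):-1/X.X/.O./O.O/X.X, (1,0):-1/X../XO./O.O/X.X, (1,2):-1/X../.OX/O.O/X.X, (2,1):-1/X../.O./OXO/X.X, (3,1):+1/X../.O./O.O/XXX*
[X../.O./O.O/XXX] end (terminal -1, O#2); searched X../.O./O.O/X.X to 6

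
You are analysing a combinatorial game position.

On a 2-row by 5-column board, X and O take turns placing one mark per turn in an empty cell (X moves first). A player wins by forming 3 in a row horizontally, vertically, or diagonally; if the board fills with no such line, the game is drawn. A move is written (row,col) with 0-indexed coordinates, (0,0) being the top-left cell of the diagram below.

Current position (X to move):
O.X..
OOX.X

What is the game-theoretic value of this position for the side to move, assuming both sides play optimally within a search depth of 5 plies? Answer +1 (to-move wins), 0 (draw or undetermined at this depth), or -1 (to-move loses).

[O.X../OOX.X] X move#1: (0,1):+1/OXX../OOX.X*, (0,3):+1/O.XX./OOX.X, (0,4):+1/O.X.X/OOX.X, (1,3):+1/O.X../OOXXX
[OXX../OOX.X] O move#2: (0,3):-1/OXXO./OOX.X*, (0,4):-1/OXX.O/OOX.X, (1,3):-1/OXX../OOXOX
[OXXO./OOX.X] X move#3: (0,4):+0/OXXOX/OOX.X, (1,3):+1/OXXO./OOXXX*
[OXXO./OOXXX] end (terminal -1, O#4); searched O.X../OOX.X to 5

value(O.X../OOX.X, X) = +1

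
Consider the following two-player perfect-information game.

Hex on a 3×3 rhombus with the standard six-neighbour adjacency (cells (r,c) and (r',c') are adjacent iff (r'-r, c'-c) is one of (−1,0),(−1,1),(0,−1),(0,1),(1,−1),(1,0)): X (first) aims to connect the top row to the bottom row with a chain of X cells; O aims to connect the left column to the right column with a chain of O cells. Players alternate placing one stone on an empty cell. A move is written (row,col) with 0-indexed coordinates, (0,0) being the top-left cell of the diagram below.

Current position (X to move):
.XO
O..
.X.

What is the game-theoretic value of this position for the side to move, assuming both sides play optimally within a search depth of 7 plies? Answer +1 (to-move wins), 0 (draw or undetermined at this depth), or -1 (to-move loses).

p1 X@[.XO/O../.X.]: (0,0)[XXO/O../.X.]-1 (1,1)[.XO/OX./.X.]+1* (1,2)[.XO/O.X/.X.]-1 (2,0)[.XO/O../XX.]-1 (2,2)[.XO/O../.XX]-1
p2 O@[.XO/OX./.X.] terminal -1; root [.XO/O../.X.] d7

value(.XO/O../.X., X) = +1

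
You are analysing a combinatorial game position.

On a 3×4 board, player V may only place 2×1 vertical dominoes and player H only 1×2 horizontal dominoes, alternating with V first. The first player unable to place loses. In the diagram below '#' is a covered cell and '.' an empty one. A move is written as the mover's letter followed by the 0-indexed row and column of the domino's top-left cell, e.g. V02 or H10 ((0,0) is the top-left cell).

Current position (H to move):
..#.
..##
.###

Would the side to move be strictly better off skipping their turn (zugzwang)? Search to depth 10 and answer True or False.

zugzwang(..#./..##/.###, H) = False

p1 H@[..#./..##/.###]: H00[###./..##/.###]-1 H10[..#./####/.###]+1*
p2 V@[..#./####/.###] terminal -1; root [..#./..##/.###] d10
if H skipped the turn, V would face:
~ p1 V@[..#./..##/.###]: V00[#.#./#.##/.###]+1* V01[.##./.###/.###]+1 V10[..#./#.##/####]-1
~ p2 H@[#.#./#.##/.###] terminal -1; root [..#./..##/.###] d10
compare (H): move=+1 vs pass=-1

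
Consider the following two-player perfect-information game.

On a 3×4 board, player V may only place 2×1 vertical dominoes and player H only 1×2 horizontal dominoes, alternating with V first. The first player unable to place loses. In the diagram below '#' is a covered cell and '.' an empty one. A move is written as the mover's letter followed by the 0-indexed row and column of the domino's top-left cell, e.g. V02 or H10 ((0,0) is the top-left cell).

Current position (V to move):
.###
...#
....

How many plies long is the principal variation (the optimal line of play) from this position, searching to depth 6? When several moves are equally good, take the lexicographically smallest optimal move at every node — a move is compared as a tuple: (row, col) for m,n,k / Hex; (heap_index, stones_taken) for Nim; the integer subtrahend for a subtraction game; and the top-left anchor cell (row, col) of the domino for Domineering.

ply 1, V at .###/...#/.... | V00=-1→####/#..#/....; V10=-1→.###/#..#/#...; V11=+1→.###/.#.#/.#..*; V12=-1→.###/..##/..#.
ply 2, H at .###/.#.#/.#.. | H22=-1→.###/.#.#/.###*
ply 3, V at .###/.#.#/.### | V00=+1→####/##.#/.###*; V10=+1→.###/##.#/####
ply 4: ####/##.#/.### is terminal -1 (H); from .###/...#/.... depth 6

PV length from [.###/...#/....]: 3 plies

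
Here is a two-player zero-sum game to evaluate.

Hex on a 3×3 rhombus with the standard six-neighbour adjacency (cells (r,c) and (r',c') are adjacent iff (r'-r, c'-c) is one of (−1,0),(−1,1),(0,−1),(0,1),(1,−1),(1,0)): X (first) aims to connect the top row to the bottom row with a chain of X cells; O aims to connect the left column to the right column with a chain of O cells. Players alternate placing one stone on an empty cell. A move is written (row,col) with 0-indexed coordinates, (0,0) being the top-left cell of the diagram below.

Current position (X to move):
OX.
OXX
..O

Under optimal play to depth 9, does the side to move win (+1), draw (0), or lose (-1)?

value(OX./OXX/..O, X) = +1

[OX./OXX/..O] X move#1: (0,2):+1/OXX/OXX/..O*, (2,0):+1/OX./OXX/X.O, (2,1):+1/OX./OXX/.XO
[OXX/OXX/..O] O move#2: (2,0):-1/OXX/OXX/O.O*, (2,1):-1/OXX/OXX/.OO
[OXX/OXX/O.O] X move#3: (2,1):+1/OXX/OXX/OXO*
[OXX/OXX/OXO] end (terminal -1, O#4); searched OX./OXX/..O to 9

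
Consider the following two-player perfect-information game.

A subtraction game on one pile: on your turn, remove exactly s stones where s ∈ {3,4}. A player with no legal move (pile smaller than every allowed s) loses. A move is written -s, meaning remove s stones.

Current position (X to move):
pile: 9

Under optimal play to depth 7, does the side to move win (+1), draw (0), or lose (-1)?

value(9, X) = -1

[9] X move#1: -3:-1/6*, -4:-1/5
[6] O move#2: -3:-1/3, -4:+1/2*
[2] end (terminal -1, X#3); searched 9 to 7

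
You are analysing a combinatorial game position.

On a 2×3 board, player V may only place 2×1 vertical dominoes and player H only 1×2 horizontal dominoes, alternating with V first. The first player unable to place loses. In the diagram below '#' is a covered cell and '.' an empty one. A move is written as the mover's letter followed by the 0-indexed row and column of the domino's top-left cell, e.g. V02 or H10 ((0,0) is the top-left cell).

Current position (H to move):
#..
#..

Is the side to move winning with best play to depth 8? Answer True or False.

H winning at [#../#..]: True

ply 1, H at #../#.. | H01=+1→###/#..*; H11=+1→#../###
ply 2: ###/#.. is terminal -1 (V); from #../#.. depth 8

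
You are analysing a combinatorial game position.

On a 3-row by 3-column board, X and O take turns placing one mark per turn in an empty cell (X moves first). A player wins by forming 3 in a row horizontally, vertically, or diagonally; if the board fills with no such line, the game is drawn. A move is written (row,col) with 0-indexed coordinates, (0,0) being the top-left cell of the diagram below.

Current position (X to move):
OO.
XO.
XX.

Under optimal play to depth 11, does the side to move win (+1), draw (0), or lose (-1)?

value(OO./XO./XX., X) = +1

[OO./XO./XX.] X move#1: (0,2):-1/OOX/XO./XX., (1,2):-1/OO./XOX/XX., (2,2):+1/OO./XO./XXX*
[OO./XO./XXX] end (terminal -1, O#2); searched OO./XO./XX. to 11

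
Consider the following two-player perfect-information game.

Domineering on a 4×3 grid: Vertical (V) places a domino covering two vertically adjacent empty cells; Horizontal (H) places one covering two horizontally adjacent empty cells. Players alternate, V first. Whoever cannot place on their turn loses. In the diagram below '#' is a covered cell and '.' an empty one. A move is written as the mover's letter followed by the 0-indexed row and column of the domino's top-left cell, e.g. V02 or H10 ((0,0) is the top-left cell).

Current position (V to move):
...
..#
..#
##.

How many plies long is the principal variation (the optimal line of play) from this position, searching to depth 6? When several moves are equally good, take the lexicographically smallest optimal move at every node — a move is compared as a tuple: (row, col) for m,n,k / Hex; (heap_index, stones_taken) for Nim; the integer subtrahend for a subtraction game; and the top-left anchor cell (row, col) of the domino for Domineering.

PV length from [.../..#/..#/##.]: 3 plies

ply 1, V at .../..#/..#/##. | V00=+1→#../#.#/..#/##.*; V01=+1→.#./.##/..#/##.; V10=+1→.../#.#/#.#/##.; V11=+1→.../.##/.##/##.
ply 2, H at #../#.#/..#/##. | H01=-1→###/#.#/..#/##.*; H20=-1→#../#.#/###/##.
ply 3, V at ###/#.#/..#/##. | V11=+1→###/###/.##/##.*
ply 4: ###/###/.##/##. is terminal -1 (H); from .../..#/..#/##. depth 6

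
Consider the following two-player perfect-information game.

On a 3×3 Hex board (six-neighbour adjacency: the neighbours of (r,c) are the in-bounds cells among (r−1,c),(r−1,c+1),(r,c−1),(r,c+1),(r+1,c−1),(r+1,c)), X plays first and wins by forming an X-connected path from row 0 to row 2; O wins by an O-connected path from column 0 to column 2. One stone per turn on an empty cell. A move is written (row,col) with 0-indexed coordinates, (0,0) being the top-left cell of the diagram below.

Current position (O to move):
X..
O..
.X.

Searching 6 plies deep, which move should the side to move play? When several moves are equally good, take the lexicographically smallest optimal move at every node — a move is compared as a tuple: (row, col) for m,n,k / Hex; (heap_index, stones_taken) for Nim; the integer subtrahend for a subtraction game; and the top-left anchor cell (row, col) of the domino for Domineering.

ply 1, O at X../O../.X. | (0,1)=-1→XO./O../.X.; (0,2)=+1→X.O/O../.X.*; (1,1)=+1→X../OO./.X.; (1,2)=-1→X../O.O/.X.; (2,0)=-1→X../O../OX.; (2,2)=-1→X../O../.XO
ply 2, X at X.O/O../.X. | (0,1)=-1→XXO/O../.X.*; (1,1)=-1→X.O/OX./.X.; (1,2)=-1→X.O/O.X/.X.; (2,0)=-1→X.O/O../XX.; (2,2)=-1→X.O/O../.XX
ply 3, O at XXO/O../.X. | (1,1)=+1→XXO/OO./.X.*; (1,2)=-1→XXO/O.O/.X.; (2,0)=-1→XXO/O../OX.; (2,2)=-1→XXO/O../.XO
ply 4: XXO/OO./.X. is terminal -1 (X); from X../O../.X. depth 6

O's best at [X../O../.X.]: (0,2)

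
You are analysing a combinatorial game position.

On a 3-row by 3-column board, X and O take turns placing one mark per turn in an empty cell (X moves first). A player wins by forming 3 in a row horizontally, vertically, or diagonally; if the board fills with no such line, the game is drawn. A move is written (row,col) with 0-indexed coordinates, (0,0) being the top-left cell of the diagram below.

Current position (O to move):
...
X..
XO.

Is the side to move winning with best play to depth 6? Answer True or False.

O winning at [.../X../XO.]: False

ply 1, O at .../X../XO. | (0,0)=-1→O../X../XO.*; (0,1)=-1→.O./X../XO.; (0,2)=-1→..O/X../XO.; (1,1)=-1→.../XO./XO.; (1,2)=-1→.../X.O/XO.; (2,2)=-1→.../X../XOO
ply 2, X at O../X../XO. | (0,1)=+0→OX./X../XO.; (0,2)=-1→O.X/X../XO.; (1,1)=+1→O../XX./XO.*; (1,2)=-1→O../X.X/XO.; (2,2)=-1→O../X../XOX
ply 3, O at O../XX./XO. | (0,1)=-1→OO./XX./XO.*; (0,2)=-1→O.O/XX./XO.; (1,2)=-1→O../XXO/XO.; (2,2)=-1→O../XX./XOO
ply 4, X at OO./XX./XO. | (0,2)=+1→OOX/XX./XO.*; (1,2)=+1→OO./XXX/XO.; (2,2)=-1→OO./XX./XOX
ply 5: OOX/XX./XO. is terminal -1 (O); from .../X../XO. depth 6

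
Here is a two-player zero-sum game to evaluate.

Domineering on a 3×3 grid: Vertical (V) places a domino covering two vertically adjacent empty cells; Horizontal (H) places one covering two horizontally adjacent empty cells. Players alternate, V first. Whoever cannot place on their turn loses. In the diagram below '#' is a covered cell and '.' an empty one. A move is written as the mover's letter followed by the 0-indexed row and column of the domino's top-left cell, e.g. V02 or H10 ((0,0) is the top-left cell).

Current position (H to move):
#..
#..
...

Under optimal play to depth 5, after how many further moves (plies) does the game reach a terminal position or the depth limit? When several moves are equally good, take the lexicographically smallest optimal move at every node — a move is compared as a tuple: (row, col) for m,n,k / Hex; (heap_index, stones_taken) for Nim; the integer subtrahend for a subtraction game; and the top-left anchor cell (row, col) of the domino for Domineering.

PV length from [#../#../...]: 1 ply

[#../#../...] H move#1: H01:-1/###/#../..., H11:+1/#../###/...*, H20:-1/#../#../##., H21:-1/#../#../.##
[#../###/...] end (terminal -1, V#2); searched #../#../... to 5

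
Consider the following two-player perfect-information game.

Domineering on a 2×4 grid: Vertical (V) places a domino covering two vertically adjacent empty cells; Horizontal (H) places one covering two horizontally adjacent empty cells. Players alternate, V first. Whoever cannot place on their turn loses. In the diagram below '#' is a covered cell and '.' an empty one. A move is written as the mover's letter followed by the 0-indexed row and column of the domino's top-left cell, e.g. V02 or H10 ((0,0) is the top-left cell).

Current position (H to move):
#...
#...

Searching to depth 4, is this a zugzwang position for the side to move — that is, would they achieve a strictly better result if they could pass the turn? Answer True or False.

[#.../#...] H move#1: H01:+1/###./#...*, H02:+1/#.##/#..., H11:+1/#.../###., H12:+1/#.../#.##
[###./#...] V move#2: V03:-1/####/#..#*
[####/#..#] H move#3: H11:+1/####/####*
[####/####] end (terminal -1, V#4); searched #.../#... to 4
if H skipped the turn, V would face:
~ [#.../#...] V move#1: V01:-1/##../##.., V02:+1/#.#./#.#.*, V03:-1/#..#/#..#
~ [#.#./#.#.] end (terminal -1, H#2); searched #.../#... to 4
compare (H): move=+1 vs pass=-1

zugzwang(#.../#..., H) = False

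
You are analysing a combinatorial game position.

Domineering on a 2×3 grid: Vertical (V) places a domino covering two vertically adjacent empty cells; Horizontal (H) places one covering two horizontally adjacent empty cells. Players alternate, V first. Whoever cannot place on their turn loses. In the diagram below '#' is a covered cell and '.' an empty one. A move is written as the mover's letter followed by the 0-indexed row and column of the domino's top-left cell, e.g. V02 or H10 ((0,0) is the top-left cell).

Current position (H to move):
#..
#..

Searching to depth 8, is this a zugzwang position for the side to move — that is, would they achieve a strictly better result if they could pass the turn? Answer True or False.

ply 1, H at #../#.. | H01=+1→###/#..*; H11=+1→#../###
ply 2: ###/#.. is terminal -1 (V); from #../#.. depth 8
if H skipped the turn, V would face:
~ ply 1, V at #../#.. | V01=+1→##./##.*; V02=+1→#.#/#.#
~ ply 2: ##./##. is terminal -1 (H); from #../#.. depth 8
compare (H): move=+1 vs pass=-1

zugzwang(#../#.., H) = False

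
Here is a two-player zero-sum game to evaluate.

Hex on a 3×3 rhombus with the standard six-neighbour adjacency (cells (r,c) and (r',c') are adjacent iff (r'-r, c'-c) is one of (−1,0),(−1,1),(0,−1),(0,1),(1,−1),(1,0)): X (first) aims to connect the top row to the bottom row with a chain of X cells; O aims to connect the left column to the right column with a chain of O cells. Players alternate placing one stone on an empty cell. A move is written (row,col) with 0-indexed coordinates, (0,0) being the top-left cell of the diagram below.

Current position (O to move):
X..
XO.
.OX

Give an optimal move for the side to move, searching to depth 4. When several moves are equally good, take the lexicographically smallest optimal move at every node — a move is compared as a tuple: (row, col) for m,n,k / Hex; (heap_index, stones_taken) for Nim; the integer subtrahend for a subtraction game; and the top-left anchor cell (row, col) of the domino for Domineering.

p1 O@[X../XO./.OX]: (0,1)[XO./XO./.OX]-1 (0,2)[X.O/XO./.OX]-1 (1,2)[X../XOO/.OX]-1 (2,0)[X../XO./OOX]+1*
p2 X@[X../XO./OOX]: (0,1)[XX./XO./OOX]-1* (0,2)[X.X/XO./OOX]-1 (1,2)[X../XOX/OOX]-1
p3 O@[XX./XO./OOX]: (0,2)[XXO/XO./OOX]+1* (1,2)[XX./XOO/OOX]+1
p4 X@[XXO/XO./OOX] terminal -1; root [X../XO./.OX] d4

O's best at [X../XO./.OX]: (2,0)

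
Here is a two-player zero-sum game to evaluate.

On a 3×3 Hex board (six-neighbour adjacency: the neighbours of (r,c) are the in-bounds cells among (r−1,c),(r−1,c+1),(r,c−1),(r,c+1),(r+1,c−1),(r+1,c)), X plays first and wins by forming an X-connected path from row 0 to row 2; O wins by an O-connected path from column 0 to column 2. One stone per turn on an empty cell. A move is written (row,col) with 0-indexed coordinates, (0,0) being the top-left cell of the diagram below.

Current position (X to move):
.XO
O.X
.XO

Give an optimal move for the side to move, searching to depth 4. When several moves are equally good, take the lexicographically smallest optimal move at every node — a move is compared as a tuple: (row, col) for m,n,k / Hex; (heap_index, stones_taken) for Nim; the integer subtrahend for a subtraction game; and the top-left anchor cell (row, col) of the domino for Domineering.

ply 1, X at .XO/O.X/.XO | (0,0)=-1→XXO/O.X/.XO; (1,1)=+1→.XO/OXX/.XO*; (2,0)=-1→.XO/O.X/XXO
ply 2: .XO/OXX/.XO is terminal -1 (O); from .XO/O.X/.XO depth 4

X's best at [.XO/O.X/.XO]: (1,1)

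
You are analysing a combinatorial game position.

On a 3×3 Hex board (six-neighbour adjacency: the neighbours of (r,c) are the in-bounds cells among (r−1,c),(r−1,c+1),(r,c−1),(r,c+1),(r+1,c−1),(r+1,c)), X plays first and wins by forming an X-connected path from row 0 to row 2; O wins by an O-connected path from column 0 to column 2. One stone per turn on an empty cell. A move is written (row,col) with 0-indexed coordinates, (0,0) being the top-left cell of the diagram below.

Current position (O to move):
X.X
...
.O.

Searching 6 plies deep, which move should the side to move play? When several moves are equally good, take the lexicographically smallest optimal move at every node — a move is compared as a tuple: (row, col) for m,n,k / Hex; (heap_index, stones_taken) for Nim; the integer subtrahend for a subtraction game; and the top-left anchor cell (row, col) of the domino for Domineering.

p1 O@[X.X/.../.O.]: (0,1)[XOX/.../.O.]-1 (1,0)[X.X/O../.O.]+1* (1,1)[X.X/.O./.O.]+1 (1,2)[X.X/..O/.O.]-1 (2,0)[X.X/.../OO.]+1 (2,2)[X.X/.../.OO]-1
p2 X@[X.X/O../.O.]: (0,1)[XXX/O../.O.]-1* (1,1)[X.X/OX./.O.]-1 (1,2)[X.X/O.X/.O.]-1 (2,0)[X.X/O../XO.]-1 (2,2)[X.X/O../.OX]-1
p3 O@[XXX/O../.O.]: (1,1)[XXX/OO./.O.]+1* (1,2)[XXX/O.O/.O.]+1 (2,0)[XXX/O../OO.]+1 (2,2)[XXX/O../.OO]+1
p4 X@[XXX/OO./.O.]: (1,2)[XXX/OOX/.O.]-1* (2,0)[XXX/OO./XO.]-1 (2,2)[XXX/OO./.OX]-1
p5 O@[XXX/OOX/.O.]: (2,0)[XXX/OOX/OO.]-1 (2,2)[XXX/OOX/.OO]+1*
p6 X@[XXX/OOX/.OO] terminal -1; root [X.X/.../.O.] d6

O's best at [X.X/.../.O.]: (1,0)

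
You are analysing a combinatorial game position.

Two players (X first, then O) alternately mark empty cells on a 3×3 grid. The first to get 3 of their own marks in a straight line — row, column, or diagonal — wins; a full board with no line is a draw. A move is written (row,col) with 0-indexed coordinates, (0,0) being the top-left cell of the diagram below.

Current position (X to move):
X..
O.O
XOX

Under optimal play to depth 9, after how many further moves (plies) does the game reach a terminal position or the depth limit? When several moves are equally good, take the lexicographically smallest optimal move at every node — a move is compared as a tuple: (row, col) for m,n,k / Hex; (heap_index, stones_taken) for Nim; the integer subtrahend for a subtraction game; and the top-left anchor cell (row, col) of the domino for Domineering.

ply 1, X at X../O.O/XOX | (0,1)=-1→XX./O.O/XOX; (0,2)=-1→X.X/O.O/XOX; (1,1)=+1→X../OXO/XOX*
ply 2: X../OXO/XOX is terminal -1 (O); from X../O.O/XOX depth 9

PV length from [X../O.O/XOX]: 1 ply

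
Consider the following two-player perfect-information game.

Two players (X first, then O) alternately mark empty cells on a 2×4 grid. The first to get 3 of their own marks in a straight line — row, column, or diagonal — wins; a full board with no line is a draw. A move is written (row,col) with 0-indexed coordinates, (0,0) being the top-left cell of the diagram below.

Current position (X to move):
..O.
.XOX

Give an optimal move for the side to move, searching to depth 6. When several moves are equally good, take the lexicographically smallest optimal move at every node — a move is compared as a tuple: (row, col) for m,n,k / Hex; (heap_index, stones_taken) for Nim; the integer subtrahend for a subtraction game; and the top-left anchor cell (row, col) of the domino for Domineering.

X's best at [..O./.XOX]: (0,0)

ply 1, X at ..O./.XOX | (0,0)=+0→X.O./.XOX*; (0,1)=+0→.XO./.XOX; (0,3)=+0→..OX/.XOX; (1,0)=-1→..O./XXOX
ply 2, O at X.O./.XOX | (0,1)=+0→XOO./.XOX*; (0,3)=+0→X.OO/.XOX; (1,0)=+0→X.O./OXOX
ply 3, X at XOO./.XOX | (0,3)=+0→XOOX/.XOX*; (1,0)=-1→XOO./XXOX
ply 4, O at XOOX/.XOX | (1,0)=+0→XOOX/OXOX*
ply 5: XOOX/OXOX is terminal +0 (X); from ..O./.XOX depth 6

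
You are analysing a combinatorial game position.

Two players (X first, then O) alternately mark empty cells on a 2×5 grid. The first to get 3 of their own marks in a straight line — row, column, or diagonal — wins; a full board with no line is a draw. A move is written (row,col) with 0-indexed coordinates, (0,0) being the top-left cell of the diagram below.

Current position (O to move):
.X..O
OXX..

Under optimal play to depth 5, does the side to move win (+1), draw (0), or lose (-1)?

value(.X..O/OXX.., O) = -1

ply 1, O at .X..O/OXX.. | (0,0)=-1→OX..O/OXX..*; (0,2)=-1→.XO.O/OXX..; (0,3)=-1→.X.OO/OXX..; (1,3)=-1→.X..O/OXXO.; (1,4)=-1→.X..O/OXX.O
ply 2, X at OX..O/OXX.. | (0,2)=+1→OXX.O/OXX..*; (0,3)=+1→OX.XO/OXX..; (1,3)=+1→OX..O/OXXX.; (1,4)=+0→OX..O/OXX.X
ply 3, O at OXX.O/OXX.. | (0,3)=-1→OXXOO/OXX..*; (1,3)=-1→OXX.O/OXXO.; (1,4)=-1→OXX.O/OXX.O
ply 4, X at OXXOO/OXX.. | (1,3)=+1→OXXOO/OXXX.*; (1,4)=+0→OXXOO/OXX.X
ply 5: OXXOO/OXXX. is terminal -1 (O); from .X..O/OXX.. depth 5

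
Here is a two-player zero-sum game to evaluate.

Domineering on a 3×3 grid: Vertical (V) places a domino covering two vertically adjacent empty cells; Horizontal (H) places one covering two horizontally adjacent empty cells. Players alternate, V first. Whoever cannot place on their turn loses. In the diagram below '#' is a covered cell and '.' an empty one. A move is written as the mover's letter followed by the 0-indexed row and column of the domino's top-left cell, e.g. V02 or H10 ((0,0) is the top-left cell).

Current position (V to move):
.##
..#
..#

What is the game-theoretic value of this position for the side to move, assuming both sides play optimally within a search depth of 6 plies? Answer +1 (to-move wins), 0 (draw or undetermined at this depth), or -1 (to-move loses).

value(.##/..#/..#, V) = +1

ply 1, V at .##/..#/..# | V00=-1→###/#.#/..#; V10=+1→.##/#.#/#.#*; V11=+1→.##/.##/.##
ply 2: .##/#.#/#.# is terminal -1 (H); from .##/..#/..# depth 6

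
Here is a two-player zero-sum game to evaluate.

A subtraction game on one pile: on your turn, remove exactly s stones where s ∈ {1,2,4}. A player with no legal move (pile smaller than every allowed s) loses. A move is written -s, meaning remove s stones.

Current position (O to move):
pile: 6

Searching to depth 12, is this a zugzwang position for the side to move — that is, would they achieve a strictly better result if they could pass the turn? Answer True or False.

zugzwang(6, O) = True

[6] O move#1: -1:-1/5*, -2:-1/4, -4:-1/2
[5] X move#2: -1:-1/4, -2:+1/3*, -4:-1/1
[3] O move#3: -1:-1/2*, -2:-1/1
[2] X move#4: -1:-1/1, -2:+1/0*
[0] end (terminal -1, O#5); searched 6 to 12
suppose O passes — search the same position with X to move:
pass> [6] X move#1: -1:-1/5*, -2:-1/4, -4:-1/2
pass> [5] O move#2: -1:-1/4, -2:+1/3*, -4:-1/1
pass> [3] X move#3: -1:-1/2*, -2:-1/1
pass> [2] O move#4: -1:-1/1, -2:+1/0*
pass> [0] end (terminal -1, X#5); searched 6 to 12
for O: play -1, pass +1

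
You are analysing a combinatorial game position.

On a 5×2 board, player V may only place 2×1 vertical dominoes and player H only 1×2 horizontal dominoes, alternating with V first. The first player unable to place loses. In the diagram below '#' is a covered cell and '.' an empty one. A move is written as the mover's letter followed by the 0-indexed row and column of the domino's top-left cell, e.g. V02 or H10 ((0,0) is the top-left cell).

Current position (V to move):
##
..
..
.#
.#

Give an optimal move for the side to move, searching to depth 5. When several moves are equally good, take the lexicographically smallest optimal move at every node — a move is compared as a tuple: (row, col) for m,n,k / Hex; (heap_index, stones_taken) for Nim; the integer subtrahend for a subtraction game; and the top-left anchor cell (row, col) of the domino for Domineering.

V's best at [##/../../.#/.#]: V10

ply 1, V at ##/../../.#/.# | V10=+1→##/#./#./.#/.#*; V11=+1→##/.#/.#/.#/.#; V20=-1→##/../#./##/.#; V30=-1→##/../../##/##
ply 2: ##/#./#./.#/.# is terminal -1 (H); from ##/../../.#/.# depth 5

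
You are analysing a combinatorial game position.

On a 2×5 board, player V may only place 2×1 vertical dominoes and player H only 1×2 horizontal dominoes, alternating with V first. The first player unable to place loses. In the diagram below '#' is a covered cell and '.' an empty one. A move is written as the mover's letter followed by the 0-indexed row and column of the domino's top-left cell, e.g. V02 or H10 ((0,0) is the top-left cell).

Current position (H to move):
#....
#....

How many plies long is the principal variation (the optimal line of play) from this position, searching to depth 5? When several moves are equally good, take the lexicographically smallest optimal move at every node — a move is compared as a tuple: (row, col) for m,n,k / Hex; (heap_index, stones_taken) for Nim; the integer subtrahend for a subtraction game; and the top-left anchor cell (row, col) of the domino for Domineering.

[#..../#....] H move#1: H01:-1/###../#...., H02:+1/#.##./#....*, H03:-1/#..##/#...., H11:-1/#..../###.., H12:+1/#..../#.##., H13:-1/#..../#..##
[#.##./#....] V move#2: V01:-1/####./##...*, V04:-1/#.###/#...#
[####./##...] H move#3: H12:-1/####./####., H13:+1/####./##.##*
[####./##.##] end (terminal -1, V#4); searched #..../#.... to 5

PV length from [#..../#....]: 3 plies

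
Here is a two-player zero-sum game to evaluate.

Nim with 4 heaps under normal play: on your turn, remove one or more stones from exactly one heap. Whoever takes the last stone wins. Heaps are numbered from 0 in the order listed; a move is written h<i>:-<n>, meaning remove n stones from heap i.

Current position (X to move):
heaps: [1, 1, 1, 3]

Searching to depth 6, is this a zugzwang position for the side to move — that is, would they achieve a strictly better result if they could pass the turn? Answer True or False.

[(1,1,1,3)] X move#1: h0:-1:-1/(0,1,1,3), h1:-1:-1/(1,0,1,3), h2:-1:-1/(1,1,0,3), h3:-1:-1/(1,1,1,2), h3:-2:+1/(1,1,1,1)*, h3:-3:-1/(1,1,1,0)
[(1,1,1,1)] O move#2: h0:-1:-1/(0,1,1,1)*, h1:-1:-1/(1,0,1,1), h2:-1:-1/(1,1,0,1), h3:-1:-1/(1,1,1,0)
[(0,1,1,1)] X move#3: h1:-1:+1/(0,0,1,1)*, h2:-1:+1/(0,1,0,1), h3:-1:+1/(0,1,1,0)
[(0,0,1,1)] O move#4: h2:-1:-1/(0,0,0,1)*, h3:-1:-1/(0,0,1,0)
[(0,0,0,1)] X move#5: h3:-1:+1/(0,0,0,0)*
[(0,0,0,0)] end (terminal -1, O#6); searched (1,1,1,3) to 6
suppose X passes — search the same position with O to move:
pass> [(1,1,1,3)] O move#1: h0:-1:-1/(0,1,1,3), h1:-1:-1/(1,0,1,3), h2:-1:-1/(1,1,0,3), h3:-1:-1/(1,1,1,2), h3:-2:+1/(1,1,1,1)*, h3:-3:-1/(1,1,1,0)
pass> [(1,1,1,1)] X move#2: h0:-1:-1/(0,1,1,1)*, h1:-1:-1/(1,0,1,1), h2:-1:-1/(1,1,0,1), h3:-1:-1/(1,1,1,0)
pass> [(0,1,1,1)] O move#3: h1:-1:+1/(0,0,1,1)*, h2:-1:+1/(0,1,0,1), h3:-1:+1/(0,1,1,0)
pass> [(0,0,1,1)] X move#4: h2:-1:-1/(0,0,0,1)*, h3:-1:-1/(0,0,1,0)
pass> [(0,0,0,1)] O move#5: h3:-1:+1/(0,0,0,0)*
pass> [(0,0,0,0)] end (terminal -1, X#6); searched (1,1,1,3) to 6
for X: play +1, pass -1

zugzwang((1,1,1,3), X) = False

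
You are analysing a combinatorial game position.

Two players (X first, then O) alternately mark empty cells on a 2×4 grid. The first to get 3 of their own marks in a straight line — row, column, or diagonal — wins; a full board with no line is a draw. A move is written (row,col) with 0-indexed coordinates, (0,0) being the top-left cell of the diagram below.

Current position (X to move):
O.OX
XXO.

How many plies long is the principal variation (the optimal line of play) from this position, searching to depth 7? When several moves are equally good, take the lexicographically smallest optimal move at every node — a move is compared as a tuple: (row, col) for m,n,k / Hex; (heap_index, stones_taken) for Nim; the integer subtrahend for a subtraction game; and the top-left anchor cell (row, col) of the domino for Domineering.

PV length from [O.OX/XXO.]: 2 plies

[O.OX/XXO.] X move#1: (0,1):+0/OXOX/XXO.*, (1,3):-1/O.OX/XXOX
[OXOX/XXO.] O move#2: (1,3):+0/OXOX/XXOO*
[OXOX/XXOO] end (terminal +0, X#3); searched O.OX/XXO. to 7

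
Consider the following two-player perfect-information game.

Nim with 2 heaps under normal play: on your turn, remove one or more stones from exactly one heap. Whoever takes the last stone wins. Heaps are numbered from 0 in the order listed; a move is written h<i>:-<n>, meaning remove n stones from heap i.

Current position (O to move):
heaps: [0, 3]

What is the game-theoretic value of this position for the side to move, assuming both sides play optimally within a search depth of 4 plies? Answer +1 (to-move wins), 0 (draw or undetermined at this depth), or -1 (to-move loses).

p1 O@[(0,3)]: h1:-1[(0,2)]-1 h1:-2[(0,1)]-1 h1:-3[(0,0)]+1*
p2 X@[(0,0)] terminal -1; root [(0,3)] d4

value((0,3), O) = +1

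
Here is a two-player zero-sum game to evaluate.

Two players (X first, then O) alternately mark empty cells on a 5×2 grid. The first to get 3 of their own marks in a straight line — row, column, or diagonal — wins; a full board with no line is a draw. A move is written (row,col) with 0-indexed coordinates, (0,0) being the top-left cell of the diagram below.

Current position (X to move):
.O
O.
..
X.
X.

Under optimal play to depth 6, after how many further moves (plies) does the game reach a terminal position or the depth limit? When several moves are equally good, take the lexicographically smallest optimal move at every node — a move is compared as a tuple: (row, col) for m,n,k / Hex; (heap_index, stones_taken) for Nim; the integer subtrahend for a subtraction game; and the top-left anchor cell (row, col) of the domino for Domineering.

ply 1, X at .O/O./../X./X. | (0,0)=+0→XO/O./../X./X.; (1,1)=+0→.O/OX/../X./X.; (2,0)=+1→.O/O./X./X./X.*; (2,1)=+0→.O/O./.X/X./X.; (3,1)=+0→.O/O./../XX/X.; (4,1)=+0→.O/O./../X./XX
ply 2: .O/O./X./X./X. is terminal -1 (O); from .O/O./../X./X. depth 6

PV length from [.O/O./../X./X.]: 1 ply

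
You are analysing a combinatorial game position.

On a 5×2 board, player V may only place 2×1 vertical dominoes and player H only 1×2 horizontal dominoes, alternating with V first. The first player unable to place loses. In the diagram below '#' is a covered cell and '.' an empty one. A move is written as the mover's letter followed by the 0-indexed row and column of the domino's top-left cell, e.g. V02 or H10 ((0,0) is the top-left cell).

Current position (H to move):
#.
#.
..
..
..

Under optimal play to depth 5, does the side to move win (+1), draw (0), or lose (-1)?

value(#./#./../../.., H) = +1

p1 H@[#./#./../../..]: H20[#./#./##/../..]-1 H30[#./#./../##/..]+1* H40[#./#./../../##]-1
p2 V@[#./#./../##/..]: V01[##/##/../##/..]-1* V11[#./##/.#/##/..]-1
p3 H@[##/##/../##/..]: H20[##/##/##/##/..]+1* H40[##/##/../##/##]+1
p4 V@[##/##/##/##/..] terminal -1; root [#./#./../../..] d5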